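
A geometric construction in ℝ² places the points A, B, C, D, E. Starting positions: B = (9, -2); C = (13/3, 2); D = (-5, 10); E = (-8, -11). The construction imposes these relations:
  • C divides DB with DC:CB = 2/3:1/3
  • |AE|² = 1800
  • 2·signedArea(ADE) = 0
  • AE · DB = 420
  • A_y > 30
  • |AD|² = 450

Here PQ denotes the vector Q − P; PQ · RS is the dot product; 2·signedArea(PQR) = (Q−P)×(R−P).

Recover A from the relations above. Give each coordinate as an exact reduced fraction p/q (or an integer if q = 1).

1. A_x = -2  [2·signedArea(ADE) = 0 ∩ AE · DB = 420]
2. A_y = 31  [2·signedArea(ADE) = 0 ∩ AE · DB = 420]
   → A = (-2, 31)

A = (-2, 31)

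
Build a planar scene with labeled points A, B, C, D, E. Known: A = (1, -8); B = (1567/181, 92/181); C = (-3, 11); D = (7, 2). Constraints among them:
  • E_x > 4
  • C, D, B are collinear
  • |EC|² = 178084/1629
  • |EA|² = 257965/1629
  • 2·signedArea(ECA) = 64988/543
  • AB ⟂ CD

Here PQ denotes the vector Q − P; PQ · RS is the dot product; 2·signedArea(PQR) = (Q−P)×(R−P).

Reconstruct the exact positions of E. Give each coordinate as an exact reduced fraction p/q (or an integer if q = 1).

1. E_x = 2591/543  [line 19·x + 4·y + -57929/543 = 0 ∩ |EC|² = 178084/1629]
2. E_y = 725/181  [line 19·x + 4·y + -57929/543 = 0 ∩ |EC|² = 178084/1629]
   → E = (2591/543, 725/181)

E = (2591/543, 725/181)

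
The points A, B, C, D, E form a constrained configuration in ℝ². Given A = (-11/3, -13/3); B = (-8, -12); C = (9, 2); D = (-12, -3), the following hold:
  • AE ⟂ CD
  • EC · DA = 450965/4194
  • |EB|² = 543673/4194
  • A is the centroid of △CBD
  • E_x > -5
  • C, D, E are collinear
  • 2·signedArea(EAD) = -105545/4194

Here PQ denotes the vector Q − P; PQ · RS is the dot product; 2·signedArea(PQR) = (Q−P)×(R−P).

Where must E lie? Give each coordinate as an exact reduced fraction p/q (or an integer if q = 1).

1. E_x = -2057/466  [C, D, E are collinear ∩ AE ⟂ CD]
2. E_y = -1669/1398  [C, D, E are collinear ∩ AE ⟂ CD]
   → E = (-2057/466, -1669/1398)

E = (-2057/466, -1669/1398)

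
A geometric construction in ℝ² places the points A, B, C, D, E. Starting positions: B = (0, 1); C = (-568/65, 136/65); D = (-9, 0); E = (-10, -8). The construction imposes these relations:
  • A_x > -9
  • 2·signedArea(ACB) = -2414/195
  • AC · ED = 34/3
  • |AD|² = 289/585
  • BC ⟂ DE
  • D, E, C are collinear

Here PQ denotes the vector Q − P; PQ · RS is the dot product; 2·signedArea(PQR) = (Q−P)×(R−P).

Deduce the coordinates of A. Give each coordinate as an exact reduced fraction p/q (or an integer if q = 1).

A = (-1738/195, 136/195)

1. A_x = -1738/195  [line 71/65·x + 568/65·y + 142/39 = 0 ∩ |AD|² = 289/585]
2. A_y = 136/195  [line 71/65·x + 568/65·y + 142/39 = 0 ∩ |AD|² = 289/585]
   → A = (-1738/195, 136/195)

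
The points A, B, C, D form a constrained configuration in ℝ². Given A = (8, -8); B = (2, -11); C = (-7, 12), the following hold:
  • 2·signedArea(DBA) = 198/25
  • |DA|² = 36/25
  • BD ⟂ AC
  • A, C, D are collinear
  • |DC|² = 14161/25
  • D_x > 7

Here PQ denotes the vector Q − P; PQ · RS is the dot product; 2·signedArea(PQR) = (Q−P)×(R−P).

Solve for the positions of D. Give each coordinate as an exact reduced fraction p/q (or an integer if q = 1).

1. D_x = 182/25  [A, C, D are collinear ∩ BD ⟂ AC]
2. D_y = -176/25  [A, C, D are collinear ∩ BD ⟂ AC]
   → D = (182/25, -176/25)

D = (182/25, -176/25)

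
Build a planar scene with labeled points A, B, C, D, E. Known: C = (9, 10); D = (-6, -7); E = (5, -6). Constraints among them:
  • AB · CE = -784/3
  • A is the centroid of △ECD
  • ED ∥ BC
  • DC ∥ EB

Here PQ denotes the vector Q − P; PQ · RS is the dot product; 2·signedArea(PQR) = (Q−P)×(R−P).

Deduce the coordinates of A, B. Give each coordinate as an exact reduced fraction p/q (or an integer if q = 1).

1. A_x = 8/3  [A is the centroid of △ECD]
2. A_y = -1  [A is the centroid of △ECD]
   → A = (8/3, -1)
3. B_x = 20  [ED ∥ BC ∩ DC ∥ EB]
4. B_y = 11  [ED ∥ BC ∩ DC ∥ EB]
   → B = (20, 11)

A = (8/3, -1)
B = (20, 11)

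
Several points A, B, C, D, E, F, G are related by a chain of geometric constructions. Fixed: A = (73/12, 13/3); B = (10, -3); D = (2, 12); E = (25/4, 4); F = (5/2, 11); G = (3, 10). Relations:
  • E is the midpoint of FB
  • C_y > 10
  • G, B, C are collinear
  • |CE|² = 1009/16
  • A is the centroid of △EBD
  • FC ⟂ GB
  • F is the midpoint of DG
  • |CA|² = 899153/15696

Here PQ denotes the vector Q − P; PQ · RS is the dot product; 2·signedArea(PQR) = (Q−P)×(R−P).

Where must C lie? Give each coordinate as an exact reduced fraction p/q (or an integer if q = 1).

1. C_x = 1077/436  [G, B, C are collinear ∩ FC ⟂ GB]
2. C_y = 4789/436  [G, B, C are collinear ∩ FC ⟂ GB]
   → C = (1077/436, 4789/436)

C = (1077/436, 4789/436)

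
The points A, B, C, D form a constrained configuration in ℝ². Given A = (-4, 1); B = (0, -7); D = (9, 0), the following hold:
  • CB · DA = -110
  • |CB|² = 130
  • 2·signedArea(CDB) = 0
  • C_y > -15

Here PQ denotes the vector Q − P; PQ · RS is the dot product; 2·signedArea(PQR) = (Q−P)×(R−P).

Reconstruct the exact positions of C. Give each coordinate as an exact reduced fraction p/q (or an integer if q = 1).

C = (-9, -14)

1. C_x = -9  [2·signedArea(CDB) = 0 ∩ CB · DA = -110]
2. C_y = -14  [2·signedArea(CDB) = 0 ∩ CB · DA = -110]
   → C = (-9, -14)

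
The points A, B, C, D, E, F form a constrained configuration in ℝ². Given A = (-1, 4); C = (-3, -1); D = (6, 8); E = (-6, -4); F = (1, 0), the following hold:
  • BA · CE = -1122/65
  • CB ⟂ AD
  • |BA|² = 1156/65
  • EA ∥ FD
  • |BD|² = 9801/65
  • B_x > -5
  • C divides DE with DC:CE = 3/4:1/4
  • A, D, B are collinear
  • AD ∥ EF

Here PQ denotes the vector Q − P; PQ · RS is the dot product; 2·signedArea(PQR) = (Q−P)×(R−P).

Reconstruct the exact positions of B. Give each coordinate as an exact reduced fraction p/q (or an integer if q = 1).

B = (-303/65, 124/65)

1. B_x = -303/65  [A, D, B are collinear ∩ CB ⟂ AD]
2. B_y = 124/65  [A, D, B are collinear ∩ CB ⟂ AD]
   → B = (-303/65, 124/65)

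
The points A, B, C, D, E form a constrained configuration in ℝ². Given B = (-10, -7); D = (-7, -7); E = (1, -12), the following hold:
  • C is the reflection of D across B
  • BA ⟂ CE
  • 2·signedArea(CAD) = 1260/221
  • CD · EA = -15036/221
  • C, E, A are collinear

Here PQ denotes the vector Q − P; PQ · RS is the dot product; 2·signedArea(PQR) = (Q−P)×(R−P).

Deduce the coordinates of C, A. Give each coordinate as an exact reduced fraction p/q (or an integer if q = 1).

A = (-2285/221, -1757/221)
C = (-13, -7)

1. C_x = -13  [C is the reflection of D across B]
2. C_y = -7  [C is the reflection of D across B]
   → C = (-13, -7)
3. A_x = -2285/221  [C, E, A are collinear ∩ BA ⟂ CE]
4. A_y = -1757/221  [C, E, A are collinear ∩ BA ⟂ CE]
   → A = (-2285/221, -1757/221)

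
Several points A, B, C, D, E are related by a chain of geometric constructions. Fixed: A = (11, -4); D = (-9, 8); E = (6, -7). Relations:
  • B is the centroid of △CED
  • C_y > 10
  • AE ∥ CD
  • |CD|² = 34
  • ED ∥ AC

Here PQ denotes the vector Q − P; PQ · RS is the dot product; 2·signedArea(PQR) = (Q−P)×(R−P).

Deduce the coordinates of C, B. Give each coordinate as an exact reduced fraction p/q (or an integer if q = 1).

1. C_x = -4  [AE ∥ CD ∩ ED ∥ AC]
2. C_y = 11  [AE ∥ CD ∩ ED ∥ AC]
   → C = (-4, 11)
3. B_x = -7/3  [B is the centroid of △CED]
4. B_y = 4  [B is the centroid of △CED]
   → B = (-7/3, 4)

B = (-7/3, 4)
C = (-4, 11)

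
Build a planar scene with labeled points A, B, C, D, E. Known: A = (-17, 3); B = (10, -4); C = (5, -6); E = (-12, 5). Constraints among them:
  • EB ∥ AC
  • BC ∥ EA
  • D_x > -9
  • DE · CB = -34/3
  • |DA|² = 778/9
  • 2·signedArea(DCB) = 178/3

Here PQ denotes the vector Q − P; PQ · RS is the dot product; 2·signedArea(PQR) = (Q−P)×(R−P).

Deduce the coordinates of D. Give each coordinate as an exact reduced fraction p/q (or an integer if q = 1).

1. D_x = -8  [DE · CB = -34/3 ∩ 2·signedArea(DCB) = 178/3]
2. D_y = 2/3  [DE · CB = -34/3 ∩ 2·signedArea(DCB) = 178/3]
   → D = (-8, 2/3)

D = (-8, 2/3)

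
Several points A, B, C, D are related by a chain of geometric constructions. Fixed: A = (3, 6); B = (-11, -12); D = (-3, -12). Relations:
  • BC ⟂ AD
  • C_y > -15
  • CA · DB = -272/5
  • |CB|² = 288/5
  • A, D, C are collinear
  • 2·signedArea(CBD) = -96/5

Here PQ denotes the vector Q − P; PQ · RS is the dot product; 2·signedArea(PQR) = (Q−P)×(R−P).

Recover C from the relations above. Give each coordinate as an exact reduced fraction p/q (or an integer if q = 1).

1. C_x = -19/5  [A, D, C are collinear ∩ BC ⟂ AD]
2. C_y = -72/5  [A, D, C are collinear ∩ BC ⟂ AD]
   → C = (-19/5, -72/5)

C = (-19/5, -72/5)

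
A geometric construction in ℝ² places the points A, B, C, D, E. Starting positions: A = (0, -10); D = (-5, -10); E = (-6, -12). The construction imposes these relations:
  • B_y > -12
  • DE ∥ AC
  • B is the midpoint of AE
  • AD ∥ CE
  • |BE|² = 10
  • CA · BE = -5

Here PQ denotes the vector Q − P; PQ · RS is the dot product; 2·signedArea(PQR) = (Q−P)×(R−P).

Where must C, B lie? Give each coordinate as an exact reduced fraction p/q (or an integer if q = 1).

B = (-3, -11)
C = (-1, -12)

1. C_x = -1  [AD ∥ CE ∩ DE ∥ AC]
2. C_y = -12  [AD ∥ CE ∩ DE ∥ AC]
   → C = (-1, -12)
3. B_x = -3  [B is the midpoint of AE]
4. B_y = -11  [B is the midpoint of AE]
   → B = (-3, -11)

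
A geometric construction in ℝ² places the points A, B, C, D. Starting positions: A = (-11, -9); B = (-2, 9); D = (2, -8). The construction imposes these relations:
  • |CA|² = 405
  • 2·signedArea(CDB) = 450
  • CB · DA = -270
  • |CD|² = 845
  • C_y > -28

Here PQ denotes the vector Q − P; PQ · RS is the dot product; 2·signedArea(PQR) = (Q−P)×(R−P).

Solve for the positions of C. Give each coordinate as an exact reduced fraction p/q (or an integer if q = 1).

C = (-20, -27)

1. C_x = -20  [2·signedArea(CDB) = 450 ∩ CB · DA = -270]
2. C_y = -27  [2·signedArea(CDB) = 450 ∩ CB · DA = -270]
   → C = (-20, -27)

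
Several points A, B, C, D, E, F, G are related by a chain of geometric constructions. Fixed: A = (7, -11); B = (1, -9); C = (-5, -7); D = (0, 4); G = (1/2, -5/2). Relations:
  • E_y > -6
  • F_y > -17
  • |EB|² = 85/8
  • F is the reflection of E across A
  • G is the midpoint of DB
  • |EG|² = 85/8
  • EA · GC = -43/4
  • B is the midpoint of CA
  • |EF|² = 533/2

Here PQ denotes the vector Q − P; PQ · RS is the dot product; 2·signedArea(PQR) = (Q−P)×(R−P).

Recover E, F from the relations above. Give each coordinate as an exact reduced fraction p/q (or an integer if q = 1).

1. E_x = 3/4  [line 11/2·x + 9/2·y + 87/4 = 0 ∩ |EB|² = 85/8]
2. E_y = -23/4  [line 11/2·x + 9/2·y + 87/4 = 0 ∩ |EB|² = 85/8]
   → E = (3/4, -23/4)
3. F_x = 53/4  [F is the reflection of E across A]
4. F_y = -65/4  [F is the reflection of E across A]
   → F = (53/4, -65/4)

E = (3/4, -23/4)
F = (53/4, -65/4)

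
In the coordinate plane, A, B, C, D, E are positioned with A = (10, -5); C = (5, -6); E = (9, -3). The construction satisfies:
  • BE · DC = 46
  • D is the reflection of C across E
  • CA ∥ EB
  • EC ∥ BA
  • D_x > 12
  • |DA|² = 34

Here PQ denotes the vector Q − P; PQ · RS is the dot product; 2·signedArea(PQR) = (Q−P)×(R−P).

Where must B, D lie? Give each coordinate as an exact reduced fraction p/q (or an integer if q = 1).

B = (14, -2)
D = (13, 0)

1. B_x = 14  [EC ∥ BA ∩ CA ∥ EB]
2. B_y = -2  [EC ∥ BA ∩ CA ∥ EB]
   → B = (14, -2)
3. D_x = 13  [D is the reflection of C across E]
4. D_y = 0  [D is the reflection of C across E]
   → D = (13, 0)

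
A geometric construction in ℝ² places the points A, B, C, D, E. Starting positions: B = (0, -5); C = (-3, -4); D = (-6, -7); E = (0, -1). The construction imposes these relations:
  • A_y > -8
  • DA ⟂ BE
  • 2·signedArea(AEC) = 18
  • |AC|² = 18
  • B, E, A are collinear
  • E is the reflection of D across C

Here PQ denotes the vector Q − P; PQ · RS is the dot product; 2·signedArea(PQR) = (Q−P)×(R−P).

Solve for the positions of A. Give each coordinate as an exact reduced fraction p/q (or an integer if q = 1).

A = (0, -7)

1. A_x = 0  [B, E, A are collinear ∩ DA ⟂ BE]
2. A_y = -7  [B, E, A are collinear ∩ DA ⟂ BE]
   → A = (0, -7)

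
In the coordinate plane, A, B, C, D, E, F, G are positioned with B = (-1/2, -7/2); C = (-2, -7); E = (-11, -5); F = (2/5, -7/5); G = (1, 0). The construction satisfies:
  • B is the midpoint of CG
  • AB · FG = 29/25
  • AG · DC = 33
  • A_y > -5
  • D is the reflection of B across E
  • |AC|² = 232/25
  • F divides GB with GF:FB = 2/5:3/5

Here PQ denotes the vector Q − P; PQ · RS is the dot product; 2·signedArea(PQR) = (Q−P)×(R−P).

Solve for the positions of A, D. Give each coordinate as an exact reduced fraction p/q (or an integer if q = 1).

1. A_x = -4/5  [line -3/5·x + -7/5·y + -159/25 = 0 ∩ |AC|² = 232/25]
2. A_y = -21/5  [line -3/5·x + -7/5·y + -159/25 = 0 ∩ |AC|² = 232/25]
   → A = (-4/5, -21/5)
3. D_x = -43/2  [AG · DC = 33 ∩ D is the reflection of B across E]
4. D_y = -13/2  [AG · DC = 33 ∩ D is the reflection of B across E]
   → D = (-43/2, -13/2)

A = (-4/5, -21/5)
D = (-43/2, -13/2)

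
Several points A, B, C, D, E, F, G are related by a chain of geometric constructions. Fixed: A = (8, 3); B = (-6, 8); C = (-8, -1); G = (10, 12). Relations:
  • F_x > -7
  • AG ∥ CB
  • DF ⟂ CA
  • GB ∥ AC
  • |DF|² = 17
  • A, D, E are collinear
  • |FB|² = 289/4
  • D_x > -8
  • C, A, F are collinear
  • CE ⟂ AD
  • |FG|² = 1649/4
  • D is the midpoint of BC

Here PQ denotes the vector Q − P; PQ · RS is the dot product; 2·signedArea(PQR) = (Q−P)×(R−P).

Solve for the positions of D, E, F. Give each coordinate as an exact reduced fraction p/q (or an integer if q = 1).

1. D_x = -7  [D is the midpoint of BC]
2. D_y = 7/2  [D is the midpoint of BC]
   → D = (-7, 7/2)
3. E_x = -416/53  [A, D, E are collinear ∩ CE ⟂ AD]
4. E_y = 187/53  [A, D, E are collinear ∩ CE ⟂ AD]
   → E = (-416/53, 187/53)
5. F_x = -6  [C, A, F are collinear ∩ DF ⟂ CA]
6. F_y = -1/2  [C, A, F are collinear ∩ DF ⟂ CA]
   → F = (-6, -1/2)

D = (-7, 7/2)
E = (-416/53, 187/53)
F = (-6, -1/2)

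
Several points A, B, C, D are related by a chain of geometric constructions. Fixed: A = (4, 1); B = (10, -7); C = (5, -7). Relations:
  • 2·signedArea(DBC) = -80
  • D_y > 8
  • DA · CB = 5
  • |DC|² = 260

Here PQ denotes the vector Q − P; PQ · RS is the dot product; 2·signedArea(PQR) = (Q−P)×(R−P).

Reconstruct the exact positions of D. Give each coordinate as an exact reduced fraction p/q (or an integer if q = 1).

1. D_x = 3  [2·signedArea(DBC) = -80 ∩ DA · CB = 5]
2. D_y = 9  [2·signedArea(DBC) = -80 ∩ DA · CB = 5]
   → D = (3, 9)

D = (3, 9)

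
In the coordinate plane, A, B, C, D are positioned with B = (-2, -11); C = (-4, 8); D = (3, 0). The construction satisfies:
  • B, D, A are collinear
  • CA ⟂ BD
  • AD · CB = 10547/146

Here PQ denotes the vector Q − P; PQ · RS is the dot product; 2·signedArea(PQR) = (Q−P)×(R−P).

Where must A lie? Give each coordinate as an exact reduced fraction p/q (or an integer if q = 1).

1. A_x = 703/146  [B, D, A are collinear ∩ CA ⟂ BD]
2. A_y = 583/146  [B, D, A are collinear ∩ CA ⟂ BD]
   → A = (703/146, 583/146)

A = (703/146, 583/146)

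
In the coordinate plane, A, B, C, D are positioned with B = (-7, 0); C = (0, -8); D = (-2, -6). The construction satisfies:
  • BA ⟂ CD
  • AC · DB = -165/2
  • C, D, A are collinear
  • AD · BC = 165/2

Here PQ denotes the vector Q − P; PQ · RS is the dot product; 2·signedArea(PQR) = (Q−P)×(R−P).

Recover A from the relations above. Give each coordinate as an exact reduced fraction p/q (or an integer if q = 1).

1. A_x = -15/2  [C, D, A are collinear ∩ BA ⟂ CD]
2. A_y = -1/2  [C, D, A are collinear ∩ BA ⟂ CD]
   → A = (-15/2, -1/2)

A = (-15/2, -1/2)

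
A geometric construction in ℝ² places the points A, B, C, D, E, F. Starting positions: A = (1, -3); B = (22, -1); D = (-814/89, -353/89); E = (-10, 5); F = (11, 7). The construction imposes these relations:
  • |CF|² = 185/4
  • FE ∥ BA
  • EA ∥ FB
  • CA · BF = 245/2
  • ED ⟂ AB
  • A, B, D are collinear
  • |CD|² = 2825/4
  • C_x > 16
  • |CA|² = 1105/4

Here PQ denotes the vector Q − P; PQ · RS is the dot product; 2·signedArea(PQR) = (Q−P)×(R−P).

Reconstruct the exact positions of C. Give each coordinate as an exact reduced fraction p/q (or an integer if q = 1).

1. C_x = 33/2  [line 11·x + -8·y + -315/2 = 0 ∩ |CD|² = 2825/4]
2. C_y = 3  [line 11·x + -8·y + -315/2 = 0 ∩ |CD|² = 2825/4]
   → C = (33/2, 3)

C = (33/2, 3)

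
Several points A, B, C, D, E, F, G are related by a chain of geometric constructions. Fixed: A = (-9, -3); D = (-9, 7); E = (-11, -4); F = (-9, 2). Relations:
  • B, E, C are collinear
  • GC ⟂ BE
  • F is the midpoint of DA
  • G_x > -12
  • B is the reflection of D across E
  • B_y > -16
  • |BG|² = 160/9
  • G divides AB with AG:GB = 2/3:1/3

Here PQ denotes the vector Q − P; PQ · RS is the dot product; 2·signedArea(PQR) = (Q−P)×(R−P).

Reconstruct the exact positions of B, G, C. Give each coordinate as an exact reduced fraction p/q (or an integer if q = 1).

1. B_x = -13  [B is the reflection of D across E]
2. B_y = -15  [B is the reflection of D across E]
   → B = (-13, -15)
3. G_x = -35/3  [G divides AB with AG:GB = 2/3:1/3]
4. G_y = -11  [G divides AB with AG:GB = 2/3:1/3]
   → G = (-35/3, -11)
5. C_x = -919/75  [B, E, C are collinear ∩ GC ⟂ BE]
6. C_y = -817/75  [B, E, C are collinear ∩ GC ⟂ BE]
   → C = (-919/75, -817/75)

B = (-13, -15)
C = (-919/75, -817/75)
G = (-35/3, -11)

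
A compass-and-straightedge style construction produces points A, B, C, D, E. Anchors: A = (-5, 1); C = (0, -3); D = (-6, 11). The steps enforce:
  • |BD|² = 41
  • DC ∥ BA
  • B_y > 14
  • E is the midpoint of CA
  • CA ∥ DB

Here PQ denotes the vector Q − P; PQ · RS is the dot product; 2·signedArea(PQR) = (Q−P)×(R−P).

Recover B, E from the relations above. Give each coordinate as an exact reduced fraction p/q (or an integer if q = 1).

1. B_x = -11  [DC ∥ BA ∩ CA ∥ DB]
2. B_y = 15  [DC ∥ BA ∩ CA ∥ DB]
   → B = (-11, 15)
3. E_x = -5/2  [E is the midpoint of CA]
4. E_y = -1  [E is the midpoint of CA]
   → E = (-5/2, -1)

B = (-11, 15)
E = (-5/2, -1)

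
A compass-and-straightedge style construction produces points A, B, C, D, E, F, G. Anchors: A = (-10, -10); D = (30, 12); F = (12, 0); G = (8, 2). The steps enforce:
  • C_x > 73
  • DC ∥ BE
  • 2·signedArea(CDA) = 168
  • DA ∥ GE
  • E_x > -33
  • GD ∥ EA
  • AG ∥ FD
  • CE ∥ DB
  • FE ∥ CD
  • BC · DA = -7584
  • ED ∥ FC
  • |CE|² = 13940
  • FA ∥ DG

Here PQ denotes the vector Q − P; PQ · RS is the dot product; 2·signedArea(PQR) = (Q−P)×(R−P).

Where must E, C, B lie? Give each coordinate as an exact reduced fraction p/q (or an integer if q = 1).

1. E_x = -32  [GD ∥ EA ∩ DA ∥ GE]
2. E_y = -20  [GD ∥ EA ∩ DA ∥ GE]
   → E = (-32, -20)
3. C_x = 74  [FE ∥ CD ∩ ED ∥ FC]
4. C_y = 32  [FE ∥ CD ∩ ED ∥ FC]
   → C = (74, 32)
5. B_x = -76  [DC ∥ BE ∩ CE ∥ DB]
6. B_y = -40  [DC ∥ BE ∩ CE ∥ DB]
   → B = (-76, -40)

B = (-76, -40)
C = (74, 32)
E = (-32, -20)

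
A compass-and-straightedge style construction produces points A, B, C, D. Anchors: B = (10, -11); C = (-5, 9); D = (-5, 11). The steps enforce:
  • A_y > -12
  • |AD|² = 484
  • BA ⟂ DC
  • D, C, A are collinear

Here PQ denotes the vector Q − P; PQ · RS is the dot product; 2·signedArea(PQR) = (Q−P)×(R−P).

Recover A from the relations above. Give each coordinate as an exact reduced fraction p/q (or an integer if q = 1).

1. A_x = -5  [D, C, A are collinear ∩ BA ⟂ DC]
2. A_y = -11  [D, C, A are collinear ∩ BA ⟂ DC]
   → A = (-5, -11)

A = (-5, -11)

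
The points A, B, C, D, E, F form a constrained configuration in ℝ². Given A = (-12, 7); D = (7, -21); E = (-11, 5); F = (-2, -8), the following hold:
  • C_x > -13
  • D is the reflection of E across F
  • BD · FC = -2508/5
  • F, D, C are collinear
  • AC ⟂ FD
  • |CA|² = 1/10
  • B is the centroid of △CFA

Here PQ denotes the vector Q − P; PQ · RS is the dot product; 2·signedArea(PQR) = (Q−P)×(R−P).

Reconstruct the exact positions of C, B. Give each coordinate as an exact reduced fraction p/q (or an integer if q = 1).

1. C_x = -613/50  [F, D, C are collinear ∩ AC ⟂ FD]
2. C_y = 341/50  [F, D, C are collinear ∩ AC ⟂ FD]
   → C = (-613/50, 341/50)
3. B_x = -1313/150  [B is the centroid of △CFA]
4. B_y = 97/50  [B is the centroid of △CFA]
   → B = (-1313/150, 97/50)

B = (-1313/150, 97/50)
C = (-613/50, 341/50)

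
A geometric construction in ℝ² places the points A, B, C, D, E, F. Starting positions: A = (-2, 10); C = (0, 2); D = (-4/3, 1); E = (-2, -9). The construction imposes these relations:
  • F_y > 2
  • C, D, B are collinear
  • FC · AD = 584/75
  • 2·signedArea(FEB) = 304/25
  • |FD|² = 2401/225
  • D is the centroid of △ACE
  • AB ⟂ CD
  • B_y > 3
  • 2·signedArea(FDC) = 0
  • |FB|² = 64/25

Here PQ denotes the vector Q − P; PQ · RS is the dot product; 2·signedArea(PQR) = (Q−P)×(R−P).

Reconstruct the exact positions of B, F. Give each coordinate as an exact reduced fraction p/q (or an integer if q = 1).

1. B_x = 64/25  [C, D, B are collinear ∩ AB ⟂ CD]
2. B_y = 98/25  [C, D, B are collinear ∩ AB ⟂ CD]
   → B = (64/25, 98/25)
3. F_x = 32/25  [2·signedArea(FDC) = 0 ∩ FC · AD = 584/75]
4. F_y = 74/25  [2·signedArea(FDC) = 0 ∩ FC · AD = 584/75]
   → F = (32/25, 74/25)

B = (64/25, 98/25)
F = (32/25, 74/25)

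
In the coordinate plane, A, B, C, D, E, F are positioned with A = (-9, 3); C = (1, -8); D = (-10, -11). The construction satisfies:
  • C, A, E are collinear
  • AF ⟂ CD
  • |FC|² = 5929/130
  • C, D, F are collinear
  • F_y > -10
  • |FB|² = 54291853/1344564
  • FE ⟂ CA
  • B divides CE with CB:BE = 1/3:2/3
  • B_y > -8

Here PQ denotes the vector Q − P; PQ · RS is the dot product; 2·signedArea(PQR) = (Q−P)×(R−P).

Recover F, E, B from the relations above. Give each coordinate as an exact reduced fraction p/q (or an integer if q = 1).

1. F_x = -717/130  [C, D, F are collinear ∩ AF ⟂ CD]
2. F_y = -1271/130  [C, D, F are collinear ∩ AF ⟂ CD]
   → F = (-717/130, -1271/130)
3. E_x = -3056/2873  [C, A, E are collinear ∩ FE ⟂ CA]
4. E_y = -164621/28730  [C, A, E are collinear ∩ FE ⟂ CA]
   → E = (-3056/2873, -164621/28730)
5. B_x = 2690/8619  [B divides CE with CB:BE = 1/3:2/3]
6. B_y = -624301/86190  [B divides CE with CB:BE = 1/3:2/3]
   → B = (2690/8619, -624301/86190)

B = (2690/8619, -624301/86190)
E = (-3056/2873, -164621/28730)
F = (-717/130, -1271/130)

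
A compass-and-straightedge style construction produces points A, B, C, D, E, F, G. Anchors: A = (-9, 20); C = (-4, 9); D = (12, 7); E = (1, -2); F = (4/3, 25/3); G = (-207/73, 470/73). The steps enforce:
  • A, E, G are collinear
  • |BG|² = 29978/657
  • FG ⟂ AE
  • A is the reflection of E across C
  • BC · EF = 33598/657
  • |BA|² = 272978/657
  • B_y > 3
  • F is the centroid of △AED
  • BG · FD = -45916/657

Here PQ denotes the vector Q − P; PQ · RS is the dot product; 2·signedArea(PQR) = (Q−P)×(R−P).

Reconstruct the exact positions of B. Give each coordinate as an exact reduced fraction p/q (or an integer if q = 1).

B = (742/219, 835/219)

1. B_x = 742/219  [BG · FD = -45916/657 ∩ BC · EF = 33598/657]
2. B_y = 835/219  [BG · FD = -45916/657 ∩ BC · EF = 33598/657]
   → B = (742/219, 835/219)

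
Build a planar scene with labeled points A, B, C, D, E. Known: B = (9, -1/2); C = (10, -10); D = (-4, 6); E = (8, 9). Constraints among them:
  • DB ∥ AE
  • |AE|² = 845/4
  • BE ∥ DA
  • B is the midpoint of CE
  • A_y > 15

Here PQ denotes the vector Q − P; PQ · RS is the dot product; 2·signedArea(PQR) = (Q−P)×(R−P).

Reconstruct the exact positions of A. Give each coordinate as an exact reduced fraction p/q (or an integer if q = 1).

1. A_x = -5  [DB ∥ AE ∩ BE ∥ DA]
2. A_y = 31/2  [DB ∥ AE ∩ BE ∥ DA]
   → A = (-5, 31/2)

A = (-5, 31/2)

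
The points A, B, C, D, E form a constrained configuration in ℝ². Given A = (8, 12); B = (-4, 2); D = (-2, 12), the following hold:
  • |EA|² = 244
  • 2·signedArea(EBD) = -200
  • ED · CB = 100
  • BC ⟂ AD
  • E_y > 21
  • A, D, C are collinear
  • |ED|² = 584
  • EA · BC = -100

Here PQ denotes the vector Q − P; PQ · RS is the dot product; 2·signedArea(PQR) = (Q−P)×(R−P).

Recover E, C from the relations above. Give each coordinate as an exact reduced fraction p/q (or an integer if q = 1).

1. E_x = 20  [line -10·x + 2·y + 156 = 0 ∩ |ED|² = 584]
2. E_y = 22  [line -10·x + 2·y + 156 = 0 ∩ |ED|² = 584]
   → E = (20, 22)
3. C_x = -4  [A, D, C are collinear ∩ BC ⟂ AD]
4. C_y = 12  [A, D, C are collinear ∩ BC ⟂ AD]
   → C = (-4, 12)

C = (-4, 12)
E = (20, 22)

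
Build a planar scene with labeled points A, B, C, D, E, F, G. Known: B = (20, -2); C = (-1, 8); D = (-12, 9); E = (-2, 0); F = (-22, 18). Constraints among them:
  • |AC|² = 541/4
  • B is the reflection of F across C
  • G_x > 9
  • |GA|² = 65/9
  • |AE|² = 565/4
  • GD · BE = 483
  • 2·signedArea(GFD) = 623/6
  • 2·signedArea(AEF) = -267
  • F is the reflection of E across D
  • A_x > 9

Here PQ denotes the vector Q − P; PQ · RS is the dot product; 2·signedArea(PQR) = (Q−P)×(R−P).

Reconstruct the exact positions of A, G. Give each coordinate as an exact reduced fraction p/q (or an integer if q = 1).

A = (19/2, 3)
G = (55/6, 1/3)

1. A_x = 19/2  [line -18·x + -20·y + 231 = 0 ∩ |AE|² = 565/4]
2. A_y = 3  [line -18·x + -20·y + 231 = 0 ∩ |AE|² = 565/4]
   → A = (19/2, 3)
3. G_x = 55/6  [2·signedArea(GFD) = 623/6 ∩ GD · BE = 483]
4. G_y = 1/3  [2·signedArea(GFD) = 623/6 ∩ GD · BE = 483]
   → G = (55/6, 1/3)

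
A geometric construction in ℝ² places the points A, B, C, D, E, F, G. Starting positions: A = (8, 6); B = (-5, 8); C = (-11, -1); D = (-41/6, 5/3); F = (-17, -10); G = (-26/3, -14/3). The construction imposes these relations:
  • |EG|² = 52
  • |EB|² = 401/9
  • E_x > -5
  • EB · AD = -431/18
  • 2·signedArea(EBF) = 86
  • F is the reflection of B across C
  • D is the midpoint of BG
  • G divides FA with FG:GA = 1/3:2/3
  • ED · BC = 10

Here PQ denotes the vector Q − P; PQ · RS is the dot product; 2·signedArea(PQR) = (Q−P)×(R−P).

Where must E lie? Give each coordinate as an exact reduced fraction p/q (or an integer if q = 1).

E = (-14/3, 4/3)

1. E_x = -14/3  [EB · AD = -431/18 ∩ ED · BC = 10]
2. E_y = 4/3  [EB · AD = -431/18 ∩ ED · BC = 10]
   → E = (-14/3, 4/3)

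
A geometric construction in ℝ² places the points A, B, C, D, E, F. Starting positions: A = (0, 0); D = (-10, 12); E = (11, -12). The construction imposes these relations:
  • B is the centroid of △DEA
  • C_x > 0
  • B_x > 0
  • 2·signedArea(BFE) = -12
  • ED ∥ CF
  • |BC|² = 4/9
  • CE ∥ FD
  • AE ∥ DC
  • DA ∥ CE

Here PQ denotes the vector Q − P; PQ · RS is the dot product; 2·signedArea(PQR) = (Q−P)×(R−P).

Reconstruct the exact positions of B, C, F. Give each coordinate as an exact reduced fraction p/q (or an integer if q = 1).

B = (1/3, 0)
C = (1, 0)
F = (-20, 24)

1. B_x = 1/3  [B is the centroid of △DEA]
2. B_y = 0  [B is the centroid of △DEA]
   → B = (1/3, 0)
3. C_x = 1  [DA ∥ CE ∩ AE ∥ DC]
4. C_y = 0  [DA ∥ CE ∩ AE ∥ DC]
   → C = (1, 0)
5. F_x = -20  [CE ∥ FD ∩ ED ∥ CF]
6. F_y = 24  [CE ∥ FD ∩ ED ∥ CF]
   → F = (-20, 24)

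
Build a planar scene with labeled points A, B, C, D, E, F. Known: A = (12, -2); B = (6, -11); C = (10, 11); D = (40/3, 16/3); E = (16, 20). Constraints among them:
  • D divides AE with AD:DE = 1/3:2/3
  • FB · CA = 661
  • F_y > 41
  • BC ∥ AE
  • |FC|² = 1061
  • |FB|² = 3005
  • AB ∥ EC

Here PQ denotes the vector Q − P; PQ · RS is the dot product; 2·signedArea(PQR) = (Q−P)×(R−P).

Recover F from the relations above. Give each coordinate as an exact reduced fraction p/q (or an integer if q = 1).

F = (20, 42)

1. F_x = 20  [line -2·x + 13·y + -506 = 0 ∩ |FB|² = 3005]
2. F_y = 42  [line -2·x + 13·y + -506 = 0 ∩ |FB|² = 3005]
   → F = (20, 42)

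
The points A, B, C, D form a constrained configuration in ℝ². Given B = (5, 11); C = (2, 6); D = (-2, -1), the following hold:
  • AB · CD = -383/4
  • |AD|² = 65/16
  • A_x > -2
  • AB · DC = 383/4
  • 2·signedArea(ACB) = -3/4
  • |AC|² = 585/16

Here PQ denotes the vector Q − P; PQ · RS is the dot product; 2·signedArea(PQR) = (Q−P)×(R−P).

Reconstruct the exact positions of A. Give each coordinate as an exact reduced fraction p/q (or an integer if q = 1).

1. A_x = -1  [AB · DC = 383/4 ∩ 2·signedArea(ACB) = -3/4]
2. A_y = 3/4  [AB · DC = 383/4 ∩ 2·signedArea(ACB) = -3/4]
   → A = (-1, 3/4)

A = (-1, 3/4)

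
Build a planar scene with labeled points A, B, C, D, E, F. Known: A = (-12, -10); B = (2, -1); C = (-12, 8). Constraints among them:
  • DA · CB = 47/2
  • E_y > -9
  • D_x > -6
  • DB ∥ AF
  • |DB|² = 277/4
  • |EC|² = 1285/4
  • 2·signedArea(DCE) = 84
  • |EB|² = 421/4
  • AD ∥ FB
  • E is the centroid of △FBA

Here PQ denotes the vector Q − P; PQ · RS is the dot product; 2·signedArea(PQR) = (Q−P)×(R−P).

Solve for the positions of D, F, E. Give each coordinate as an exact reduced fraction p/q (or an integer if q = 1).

D = (-5, 7/2)
E = (-5, -17/2)
F = (-5, -29/2)

1. D_x = -5  [line -14·x + 9·y + -203/2 = 0 ∩ |DB|² = 277/4]
2. D_y = 7/2  [line -14·x + 9·y + -203/2 = 0 ∩ |DB|² = 277/4]
   → D = (-5, 7/2)
3. F_x = -5  [AD ∥ FB ∩ DB ∥ AF]
4. F_y = -29/2  [AD ∥ FB ∩ DB ∥ AF]
   → F = (-5, -29/2)
5. E_x = -5  [2·signedArea(DCE) = 84 ∩ E is the centroid of △FBA]
6. E_y = -17/2  [2·signedArea(DCE) = 84 ∩ E is the centroid of △FBA]
   → E = (-5, -17/2)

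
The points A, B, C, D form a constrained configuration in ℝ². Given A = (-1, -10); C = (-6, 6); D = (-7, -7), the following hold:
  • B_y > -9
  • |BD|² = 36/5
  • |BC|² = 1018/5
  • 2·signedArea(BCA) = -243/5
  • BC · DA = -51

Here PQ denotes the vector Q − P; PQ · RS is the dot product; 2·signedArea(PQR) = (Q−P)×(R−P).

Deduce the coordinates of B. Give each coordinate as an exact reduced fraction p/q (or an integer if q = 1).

1. B_x = -23/5  [BC · DA = -51 ∩ 2·signedArea(BCA) = -243/5]
2. B_y = -41/5  [BC · DA = -51 ∩ 2·signedArea(BCA) = -243/5]
   → B = (-23/5, -41/5)

B = (-23/5, -41/5)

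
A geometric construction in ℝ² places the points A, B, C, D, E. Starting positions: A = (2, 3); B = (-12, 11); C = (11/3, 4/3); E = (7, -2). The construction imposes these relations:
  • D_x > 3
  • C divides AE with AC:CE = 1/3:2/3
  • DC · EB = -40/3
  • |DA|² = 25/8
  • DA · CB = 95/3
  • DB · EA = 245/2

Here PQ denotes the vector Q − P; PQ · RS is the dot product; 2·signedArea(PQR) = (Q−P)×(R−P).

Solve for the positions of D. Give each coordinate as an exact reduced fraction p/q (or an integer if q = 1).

1. D_x = 13/4  [DB · EA = 245/2 ∩ DC · EB = -40/3]
2. D_y = 7/4  [DB · EA = 245/2 ∩ DC · EB = -40/3]
   → D = (13/4, 7/4)

D = (13/4, 7/4)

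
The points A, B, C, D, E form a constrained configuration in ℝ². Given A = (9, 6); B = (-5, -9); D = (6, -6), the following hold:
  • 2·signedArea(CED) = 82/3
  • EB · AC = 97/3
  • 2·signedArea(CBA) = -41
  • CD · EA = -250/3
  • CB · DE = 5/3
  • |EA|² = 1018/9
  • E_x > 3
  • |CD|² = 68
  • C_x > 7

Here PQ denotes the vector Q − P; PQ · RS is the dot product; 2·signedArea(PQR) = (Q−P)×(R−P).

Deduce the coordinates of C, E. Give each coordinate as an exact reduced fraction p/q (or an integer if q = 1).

1. C_x = 8  [line -15·x + 14·y + 92 = 0 ∩ |CD|² = 68]
2. C_y = 2  [line -15·x + 14·y + 92 = 0 ∩ |CD|² = 68]
   → C = (8, 2)
3. E_x = 10/3  [CD · EA = -250/3 ∩ 2·signedArea(CED) = 82/3]
4. E_y = -3  [CD · EA = -250/3 ∩ 2·signedArea(CED) = 82/3]
   → E = (10/3, -3)

C = (8, 2)
E = (10/3, -3)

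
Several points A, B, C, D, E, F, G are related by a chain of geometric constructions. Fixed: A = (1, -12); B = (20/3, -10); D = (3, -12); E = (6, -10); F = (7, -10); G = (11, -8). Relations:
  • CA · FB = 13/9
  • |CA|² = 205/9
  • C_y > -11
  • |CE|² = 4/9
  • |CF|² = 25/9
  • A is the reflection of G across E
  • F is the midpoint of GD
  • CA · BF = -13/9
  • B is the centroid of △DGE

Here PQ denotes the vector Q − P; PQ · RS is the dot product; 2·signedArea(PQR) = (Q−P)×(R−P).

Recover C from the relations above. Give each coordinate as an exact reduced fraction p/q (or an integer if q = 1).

1. C_x = 16/3  [CA · FB = 13/9]
2. C_y = -10  [|CF|² = 25/9]
   → C = (16/3, -10)

C = (16/3, -10)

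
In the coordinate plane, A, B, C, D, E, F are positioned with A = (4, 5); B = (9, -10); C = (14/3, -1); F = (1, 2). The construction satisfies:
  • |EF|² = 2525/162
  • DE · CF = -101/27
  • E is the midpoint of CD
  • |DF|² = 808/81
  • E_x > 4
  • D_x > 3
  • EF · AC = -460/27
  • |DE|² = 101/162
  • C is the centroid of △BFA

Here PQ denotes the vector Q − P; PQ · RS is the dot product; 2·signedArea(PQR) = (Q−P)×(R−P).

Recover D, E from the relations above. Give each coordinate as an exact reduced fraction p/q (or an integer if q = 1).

D = (31/9, 0)
E = (73/18, -1/2)

1. E_x = 73/18  [line -2/3·x + 6·y + 154/27 = 0 ∩ |EF|² = 2525/162]
2. E_y = -1/2  [line -2/3·x + 6·y + 154/27 = 0 ∩ |EF|² = 2525/162]
   → E = (73/18, -1/2)
3. D_x = 31/9  [DE · CF = -101/27 ∩ E is the midpoint of CD]
4. D_y = 0  [DE · CF = -101/27 ∩ E is the midpoint of CD]
   → D = (31/9, 0)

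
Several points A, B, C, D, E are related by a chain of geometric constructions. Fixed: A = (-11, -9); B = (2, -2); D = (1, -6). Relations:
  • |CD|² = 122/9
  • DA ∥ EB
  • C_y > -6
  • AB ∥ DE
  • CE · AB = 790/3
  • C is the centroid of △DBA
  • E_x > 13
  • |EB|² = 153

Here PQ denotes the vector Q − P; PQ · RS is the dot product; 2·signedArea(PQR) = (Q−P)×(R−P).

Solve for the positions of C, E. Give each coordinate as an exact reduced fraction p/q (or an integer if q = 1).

1. C_x = -8/3  [C is the centroid of △DBA]
2. C_y = -17/3  [C is the centroid of △DBA]
   → C = (-8/3, -17/3)
3. E_x = 14  [DA ∥ EB ∩ AB ∥ DE]
4. E_y = 1  [DA ∥ EB ∩ AB ∥ DE]
   → E = (14, 1)

C = (-8/3, -17/3)
E = (14, 1)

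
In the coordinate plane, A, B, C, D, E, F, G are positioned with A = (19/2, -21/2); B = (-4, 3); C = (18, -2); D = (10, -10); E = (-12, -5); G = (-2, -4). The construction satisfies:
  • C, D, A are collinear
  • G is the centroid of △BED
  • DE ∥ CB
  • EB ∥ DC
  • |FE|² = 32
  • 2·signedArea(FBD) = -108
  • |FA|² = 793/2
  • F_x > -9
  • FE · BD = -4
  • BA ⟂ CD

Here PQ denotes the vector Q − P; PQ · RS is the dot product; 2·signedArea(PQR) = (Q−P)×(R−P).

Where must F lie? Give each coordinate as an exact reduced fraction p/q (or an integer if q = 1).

1. F_x = -8  [FE · BD = -4 ∩ 2·signedArea(FBD) = -108]
2. F_y = -1  [FE · BD = -4 ∩ 2·signedArea(FBD) = -108]
   → F = (-8, -1)

F = (-8, -1)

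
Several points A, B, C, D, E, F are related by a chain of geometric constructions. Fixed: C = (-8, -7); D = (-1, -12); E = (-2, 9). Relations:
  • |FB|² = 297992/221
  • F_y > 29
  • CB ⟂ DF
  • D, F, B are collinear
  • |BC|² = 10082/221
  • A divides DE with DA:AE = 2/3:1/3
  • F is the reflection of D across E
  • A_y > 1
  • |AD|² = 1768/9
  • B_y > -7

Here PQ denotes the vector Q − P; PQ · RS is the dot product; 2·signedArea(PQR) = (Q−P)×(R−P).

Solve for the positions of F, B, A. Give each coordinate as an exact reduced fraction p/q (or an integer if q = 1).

A = (-5/3, 2)
B = (-277/221, -1476/221)
F = (-3, 30)

1. F_x = -3  [F is the reflection of D across E]
2. F_y = 30  [F is the reflection of D across E]
   → F = (-3, 30)
3. B_x = -277/221  [D, F, B are collinear ∩ CB ⟂ DF]
4. B_y = -1476/221  [D, F, B are collinear ∩ CB ⟂ DF]
   → B = (-277/221, -1476/221)
5. A_x = -5/3  [A divides DE with DA:AE = 2/3:1/3]
6. A_y = 2  [A divides DE with DA:AE = 2/3:1/3]
   → A = (-5/3, 2)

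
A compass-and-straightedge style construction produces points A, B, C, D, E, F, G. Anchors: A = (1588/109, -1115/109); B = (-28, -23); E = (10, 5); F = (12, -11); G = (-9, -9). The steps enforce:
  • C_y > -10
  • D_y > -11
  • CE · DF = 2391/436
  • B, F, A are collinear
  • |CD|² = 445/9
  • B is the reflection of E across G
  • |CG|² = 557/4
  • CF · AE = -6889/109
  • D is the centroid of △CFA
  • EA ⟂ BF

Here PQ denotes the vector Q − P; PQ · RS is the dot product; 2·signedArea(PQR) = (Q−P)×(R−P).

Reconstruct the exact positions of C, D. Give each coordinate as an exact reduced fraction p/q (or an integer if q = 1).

C = (607/218, -1048/109)
D = (2133/218, -3362/327)

1. C_x = 607/218  [line 498/109·x + -1660/109·y + -17347/109 = 0 ∩ |CG|² = 557/4]
2. C_y = -1048/109  [line 498/109·x + -1660/109·y + -17347/109 = 0 ∩ |CG|² = 557/4]
   → C = (607/218, -1048/109)
3. D_x = 2133/218  [CE · DF = 2391/436 ∩ D is the centroid of △CFA]
4. D_y = -3362/327  [CE · DF = 2391/436 ∩ D is the centroid of △CFA]
   → D = (2133/218, -3362/327)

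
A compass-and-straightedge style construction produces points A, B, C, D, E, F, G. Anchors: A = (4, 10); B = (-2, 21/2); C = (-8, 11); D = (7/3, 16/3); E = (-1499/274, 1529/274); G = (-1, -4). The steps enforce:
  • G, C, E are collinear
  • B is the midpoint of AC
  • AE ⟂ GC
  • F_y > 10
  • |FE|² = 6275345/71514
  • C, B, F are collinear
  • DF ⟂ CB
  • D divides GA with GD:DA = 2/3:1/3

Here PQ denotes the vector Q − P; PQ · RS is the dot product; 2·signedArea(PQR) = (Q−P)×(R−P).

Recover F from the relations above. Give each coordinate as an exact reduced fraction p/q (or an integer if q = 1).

1. F_x = 396/145  [C, B, F are collinear ∩ DF ⟂ CB]
2. F_y = 4396/435  [C, B, F are collinear ∩ DF ⟂ CB]
   → F = (396/145, 4396/435)

F = (396/145, 4396/435)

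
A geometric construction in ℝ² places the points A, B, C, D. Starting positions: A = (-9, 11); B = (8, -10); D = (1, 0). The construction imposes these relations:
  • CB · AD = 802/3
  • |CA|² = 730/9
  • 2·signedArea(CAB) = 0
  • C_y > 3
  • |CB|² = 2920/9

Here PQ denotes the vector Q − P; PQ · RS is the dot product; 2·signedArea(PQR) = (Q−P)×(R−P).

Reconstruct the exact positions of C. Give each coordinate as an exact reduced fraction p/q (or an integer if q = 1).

1. C_x = -10/3  [2·signedArea(CAB) = 0 ∩ CB · AD = 802/3]
2. C_y = 4  [2·signedArea(CAB) = 0 ∩ CB · AD = 802/3]
   → C = (-10/3, 4)

C = (-10/3, 4)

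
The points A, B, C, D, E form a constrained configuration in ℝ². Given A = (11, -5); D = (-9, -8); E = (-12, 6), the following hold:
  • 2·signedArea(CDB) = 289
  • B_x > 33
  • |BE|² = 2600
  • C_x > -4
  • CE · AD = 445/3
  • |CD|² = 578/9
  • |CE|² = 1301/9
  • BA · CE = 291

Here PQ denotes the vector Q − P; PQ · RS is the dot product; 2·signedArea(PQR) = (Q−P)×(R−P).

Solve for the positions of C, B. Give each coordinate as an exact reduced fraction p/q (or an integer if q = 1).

B = (34, -16)
C = (-10/3, -7/3)

1. C_x = -10/3  [line 20·x + 3·y + 221/3 = 0 ∩ |CE|² = 1301/9]
2. C_y = -7/3  [line 20·x + 3·y + 221/3 = 0 ∩ |CE|² = 1301/9]
   → C = (-10/3, -7/3)
3. B_x = 34  [BA · CE = 291 ∩ 2·signedArea(CDB) = 289]
4. B_y = -16  [BA · CE = 291 ∩ 2·signedArea(CDB) = 289]
   → B = (34, -16)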